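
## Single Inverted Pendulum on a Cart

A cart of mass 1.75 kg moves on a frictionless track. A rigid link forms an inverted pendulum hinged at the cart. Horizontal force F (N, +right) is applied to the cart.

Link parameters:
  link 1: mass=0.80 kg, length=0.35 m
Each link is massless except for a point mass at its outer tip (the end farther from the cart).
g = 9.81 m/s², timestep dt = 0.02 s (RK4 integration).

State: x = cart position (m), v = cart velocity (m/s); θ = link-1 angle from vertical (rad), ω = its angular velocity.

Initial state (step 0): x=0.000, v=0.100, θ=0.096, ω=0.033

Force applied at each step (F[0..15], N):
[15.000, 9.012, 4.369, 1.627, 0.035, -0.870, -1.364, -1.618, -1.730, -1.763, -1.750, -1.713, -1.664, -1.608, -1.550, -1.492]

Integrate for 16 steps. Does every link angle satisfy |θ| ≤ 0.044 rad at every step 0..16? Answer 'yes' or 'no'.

Answer: no

Derivation:
apply F[0]=+15.000 → step 1: x=0.004, v=0.262, θ=0.093, ω=-0.375
apply F[1]=+9.012 → step 2: x=0.010, v=0.357, θ=0.083, ω=-0.596
apply F[2]=+4.369 → step 3: x=0.017, v=0.400, θ=0.070, ω=-0.676
apply F[3]=+1.627 → step 4: x=0.026, v=0.413, θ=0.057, ω=-0.677
apply F[4]=+0.035 → step 5: x=0.034, v=0.409, θ=0.044, ω=-0.638
apply F[5]=-0.870 → step 6: x=0.042, v=0.396, θ=0.031, ω=-0.579
apply F[6]=-1.364 → step 7: x=0.050, v=0.378, θ=0.020, ω=-0.514
apply F[7]=-1.618 → step 8: x=0.057, v=0.358, θ=0.011, ω=-0.448
apply F[8]=-1.730 → step 9: x=0.064, v=0.338, θ=0.003, ω=-0.386
apply F[9]=-1.763 → step 10: x=0.070, v=0.318, θ=-0.005, ω=-0.330
apply F[10]=-1.750 → step 11: x=0.077, v=0.299, θ=-0.011, ω=-0.279
apply F[11]=-1.713 → step 12: x=0.082, v=0.280, θ=-0.016, ω=-0.234
apply F[12]=-1.664 → step 13: x=0.088, v=0.263, θ=-0.020, ω=-0.194
apply F[13]=-1.608 → step 14: x=0.093, v=0.246, θ=-0.024, ω=-0.160
apply F[14]=-1.550 → step 15: x=0.098, v=0.231, θ=-0.027, ω=-0.130
apply F[15]=-1.492 → step 16: x=0.102, v=0.216, θ=-0.029, ω=-0.104
Max |angle| over trajectory = 0.096 rad; bound = 0.044 → exceeded.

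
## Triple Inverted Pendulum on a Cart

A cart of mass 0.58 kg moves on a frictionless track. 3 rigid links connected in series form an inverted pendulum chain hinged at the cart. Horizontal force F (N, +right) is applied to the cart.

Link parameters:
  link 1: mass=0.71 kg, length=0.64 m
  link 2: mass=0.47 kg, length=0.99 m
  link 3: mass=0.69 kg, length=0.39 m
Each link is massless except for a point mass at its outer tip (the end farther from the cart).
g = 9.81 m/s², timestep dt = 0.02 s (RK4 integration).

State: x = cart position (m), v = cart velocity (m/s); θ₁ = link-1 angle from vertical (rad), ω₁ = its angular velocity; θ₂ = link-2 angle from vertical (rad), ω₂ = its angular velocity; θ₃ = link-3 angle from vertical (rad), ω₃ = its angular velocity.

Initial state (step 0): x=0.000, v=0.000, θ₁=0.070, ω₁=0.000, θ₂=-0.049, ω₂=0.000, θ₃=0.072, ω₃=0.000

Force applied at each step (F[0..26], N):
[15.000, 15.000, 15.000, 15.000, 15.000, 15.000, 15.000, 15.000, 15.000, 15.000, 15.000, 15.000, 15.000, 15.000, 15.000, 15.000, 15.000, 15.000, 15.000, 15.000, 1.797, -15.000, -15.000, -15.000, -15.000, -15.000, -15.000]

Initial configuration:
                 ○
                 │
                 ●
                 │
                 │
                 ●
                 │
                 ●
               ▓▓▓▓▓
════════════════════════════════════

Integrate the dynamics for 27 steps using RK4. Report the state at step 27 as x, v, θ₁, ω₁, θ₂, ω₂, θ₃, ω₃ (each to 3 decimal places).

Answer: x=1.551, v=-0.530, θ₁=-2.643, ω₁=-8.368, θ₂=-1.136, ω₂=-4.753, θ₃=-0.854, ω₃=-5.456

Derivation:
apply F[0]=+15.000 → step 1: x=0.005, v=0.470, θ₁=0.064, ω₁=-0.647, θ₂=-0.050, ω₂=-0.106, θ₃=0.074, ω₃=0.165
apply F[1]=+15.000 → step 2: x=0.019, v=0.951, θ₁=0.044, ω₁=-1.327, θ₂=-0.053, ω₂=-0.201, θ₃=0.079, ω₃=0.325
apply F[2]=+15.000 → step 3: x=0.043, v=1.453, θ₁=0.010, ω₁=-2.067, θ₂=-0.058, ω₂=-0.271, θ₃=0.087, ω₃=0.467
apply F[3]=+15.000 → step 4: x=0.077, v=1.973, θ₁=-0.039, ω₁=-2.871, θ₂=-0.064, ω₂=-0.308, θ₃=0.097, ω₃=0.566
apply F[4]=+15.000 → step 5: x=0.122, v=2.493, θ₁=-0.105, ω₁=-3.701, θ₂=-0.070, ω₂=-0.313, θ₃=0.109, ω₃=0.582
apply F[5]=+15.000 → step 6: x=0.177, v=2.967, θ₁=-0.187, ω₁=-4.462, θ₂=-0.076, ω₂=-0.307, θ₃=0.119, ω₃=0.480
apply F[6]=+15.000 → step 7: x=0.240, v=3.351, θ₁=-0.282, ω₁=-5.047, θ₂=-0.082, ω₂=-0.330, θ₃=0.127, ω₃=0.260
apply F[7]=+15.000 → step 8: x=0.310, v=3.627, θ₁=-0.387, ω₁=-5.419, θ₂=-0.090, ω₂=-0.412, θ₃=0.129, ω₃=-0.031
apply F[8]=+15.000 → step 9: x=0.384, v=3.812, θ₁=-0.498, ω₁=-5.620, θ₂=-0.099, ω₂=-0.560, θ₃=0.126, ω₃=-0.341
apply F[9]=+15.000 → step 10: x=0.462, v=3.934, θ₁=-0.611, ω₁=-5.712, θ₂=-0.113, ω₂=-0.761, θ₃=0.116, ω₃=-0.637
apply F[10]=+15.000 → step 11: x=0.541, v=4.012, θ₁=-0.726, ω₁=-5.748, θ₂=-0.130, ω₂=-1.002, θ₃=0.100, ω₃=-0.910
apply F[11]=+15.000 → step 12: x=0.622, v=4.060, θ₁=-0.841, ω₁=-5.756, θ₂=-0.153, ω₂=-1.273, θ₃=0.080, ω₃=-1.159
apply F[12]=+15.000 → step 13: x=0.704, v=4.086, θ₁=-0.956, ω₁=-5.750, θ₂=-0.181, ω₂=-1.565, θ₃=0.054, ω₃=-1.391
apply F[13]=+15.000 → step 14: x=0.785, v=4.093, θ₁=-1.071, ω₁=-5.738, θ₂=-0.216, ω₂=-1.873, θ₃=0.024, ω₃=-1.613
apply F[14]=+15.000 → step 15: x=0.867, v=4.083, θ₁=-1.186, ω₁=-5.721, θ₂=-0.256, ω₂=-2.194, θ₃=-0.010, ω₃=-1.834
apply F[15]=+15.000 → step 16: x=0.949, v=4.060, θ₁=-1.300, ω₁=-5.697, θ₂=-0.303, ω₂=-2.526, θ₃=-0.049, ω₃=-2.060
apply F[16]=+15.000 → step 17: x=1.030, v=4.025, θ₁=-1.413, ω₁=-5.661, θ₂=-0.357, ω₂=-2.865, θ₃=-0.093, ω₃=-2.300
apply F[17]=+15.000 → step 18: x=1.110, v=3.980, θ₁=-1.526, ω₁=-5.608, θ₂=-0.418, ω₂=-3.210, θ₃=-0.141, ω₃=-2.563
apply F[18]=+15.000 → step 19: x=1.189, v=3.929, θ₁=-1.638, ω₁=-5.531, θ₂=-0.486, ω₂=-3.559, θ₃=-0.196, ω₃=-2.857
apply F[19]=+15.000 → step 20: x=1.267, v=3.875, θ₁=-1.747, ω₁=-5.420, θ₂=-0.560, ω₂=-3.908, θ₃=-0.256, ω₃=-3.193
apply F[20]=+1.797 → step 21: x=1.342, v=3.618, θ₁=-1.855, ω₁=-5.413, θ₂=-0.640, ω₂=-4.072, θ₃=-0.323, ω₃=-3.516
apply F[21]=-15.000 → step 22: x=1.409, v=3.076, θ₁=-1.966, ω₁=-5.648, θ₂=-0.721, ω₂=-4.011, θ₃=-0.396, ω₃=-3.796
apply F[22]=-15.000 → step 23: x=1.464, v=2.490, θ₁=-2.082, ω₁=-5.972, θ₂=-0.801, ω₂=-3.983, θ₃=-0.475, ω₃=-4.089
apply F[23]=-15.000 → step 24: x=1.508, v=1.848, θ₁=-2.206, ω₁=-6.397, θ₂=-0.881, ω₂=-4.006, θ₃=-0.560, ω₃=-4.397
apply F[24]=-15.000 → step 25: x=1.538, v=1.136, θ₁=-2.339, ω₁=-6.934, θ₂=-0.962, ω₂=-4.109, θ₃=-0.651, ω₃=-4.725
apply F[25]=-15.000 → step 26: x=1.553, v=0.343, θ₁=-2.484, ω₁=-7.595, θ₂=-1.046, ω₂=-4.337, θ₃=-0.749, ω₃=-5.075
apply F[26]=-15.000 → step 27: x=1.551, v=-0.530, θ₁=-2.643, ω₁=-8.368, θ₂=-1.136, ω₂=-4.753, θ₃=-0.854, ω₃=-5.456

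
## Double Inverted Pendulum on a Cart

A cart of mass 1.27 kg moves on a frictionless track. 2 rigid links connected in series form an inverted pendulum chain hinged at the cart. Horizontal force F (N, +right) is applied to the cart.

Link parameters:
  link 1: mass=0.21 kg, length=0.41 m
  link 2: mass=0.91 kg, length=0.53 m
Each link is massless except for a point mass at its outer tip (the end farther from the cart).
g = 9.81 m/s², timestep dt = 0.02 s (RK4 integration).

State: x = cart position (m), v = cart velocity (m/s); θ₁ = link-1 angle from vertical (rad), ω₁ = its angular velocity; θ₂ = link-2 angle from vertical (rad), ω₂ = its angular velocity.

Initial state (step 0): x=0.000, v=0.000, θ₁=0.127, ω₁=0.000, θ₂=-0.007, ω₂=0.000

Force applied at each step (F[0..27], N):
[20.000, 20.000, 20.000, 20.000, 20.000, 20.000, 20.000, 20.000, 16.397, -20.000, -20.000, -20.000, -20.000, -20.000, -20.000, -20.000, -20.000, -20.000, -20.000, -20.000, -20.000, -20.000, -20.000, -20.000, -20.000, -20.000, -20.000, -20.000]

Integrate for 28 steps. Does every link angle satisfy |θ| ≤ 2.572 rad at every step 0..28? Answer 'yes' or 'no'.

apply F[0]=+20.000 → step 1: x=0.003, v=0.291, θ₁=0.124, ω₁=-0.346, θ₂=-0.010, ω₂=-0.287
apply F[1]=+20.000 → step 2: x=0.012, v=0.584, θ₁=0.113, ω₁=-0.708, θ₂=-0.018, ω₂=-0.567
apply F[2]=+20.000 → step 3: x=0.026, v=0.881, θ₁=0.095, ω₁=-1.107, θ₂=-0.032, ω₂=-0.828
apply F[3]=+20.000 → step 4: x=0.047, v=1.182, θ₁=0.068, ω₁=-1.562, θ₂=-0.051, ω₂=-1.059
apply F[4]=+20.000 → step 5: x=0.074, v=1.490, θ₁=0.032, ω₁=-2.094, θ₂=-0.074, ω₂=-1.246
apply F[5]=+20.000 → step 6: x=0.107, v=1.803, θ₁=-0.016, ω₁=-2.725, θ₂=-0.101, ω₂=-1.374
apply F[6]=+20.000 → step 7: x=0.146, v=2.122, θ₁=-0.078, ω₁=-3.461, θ₂=-0.129, ω₂=-1.434
apply F[7]=+20.000 → step 8: x=0.191, v=2.438, θ₁=-0.155, ω₁=-4.275, θ₂=-0.158, ω₂=-1.442
apply F[8]=+16.397 → step 9: x=0.243, v=2.687, θ₁=-0.247, ω₁=-4.945, θ₂=-0.187, ω₂=-1.460
apply F[9]=-20.000 → step 10: x=0.293, v=2.391, θ₁=-0.341, ω₁=-4.464, θ₂=-0.215, ω₂=-1.389
apply F[10]=-20.000 → step 11: x=0.338, v=2.112, θ₁=-0.427, ω₁=-4.183, θ₂=-0.242, ω₂=-1.219
apply F[11]=-20.000 → step 12: x=0.378, v=1.845, θ₁=-0.510, ω₁=-4.083, θ₂=-0.263, ω₂=-0.957
apply F[12]=-20.000 → step 13: x=0.412, v=1.586, θ₁=-0.591, ω₁=-4.126, θ₂=-0.279, ω₂=-0.624
apply F[13]=-20.000 → step 14: x=0.441, v=1.328, θ₁=-0.675, ω₁=-4.272, θ₂=-0.288, ω₂=-0.248
apply F[14]=-20.000 → step 15: x=0.465, v=1.067, θ₁=-0.763, ω₁=-4.478, θ₂=-0.289, ω₂=0.140
apply F[15]=-20.000 → step 16: x=0.484, v=0.799, θ₁=-0.855, ω₁=-4.713, θ₂=-0.283, ω₂=0.514
apply F[16]=-20.000 → step 17: x=0.497, v=0.524, θ₁=-0.951, ω₁=-4.954, θ₂=-0.269, ω₂=0.851
apply F[17]=-20.000 → step 18: x=0.505, v=0.241, θ₁=-1.053, ω₁=-5.195, θ₂=-0.249, ω₂=1.141
apply F[18]=-20.000 → step 19: x=0.507, v=-0.050, θ₁=-1.159, ω₁=-5.438, θ₂=-0.224, ω₂=1.375
apply F[19]=-20.000 → step 20: x=0.503, v=-0.348, θ₁=-1.270, ω₁=-5.693, θ₂=-0.194, ω₂=1.549
apply F[20]=-20.000 → step 21: x=0.493, v=-0.653, θ₁=-1.387, ω₁=-5.977, θ₂=-0.162, ω₂=1.658
apply F[21]=-20.000 → step 22: x=0.477, v=-0.965, θ₁=-1.510, ω₁=-6.312, θ₂=-0.128, ω₂=1.693
apply F[22]=-20.000 → step 23: x=0.454, v=-1.285, θ₁=-1.640, ω₁=-6.730, θ₂=-0.095, ω₂=1.634
apply F[23]=-20.000 → step 24: x=0.425, v=-1.616, θ₁=-1.780, ω₁=-7.278, θ₂=-0.064, ω₂=1.447
apply F[24]=-20.000 → step 25: x=0.390, v=-1.964, θ₁=-1.933, ω₁=-8.037, θ₂=-0.038, ω₂=1.068
apply F[25]=-20.000 → step 26: x=0.347, v=-2.338, θ₁=-2.104, ω₁=-9.150, θ₂=-0.023, ω₂=0.377
apply F[26]=-20.000 → step 27: x=0.296, v=-2.760, θ₁=-2.303, ω₁=-10.894, θ₂=-0.027, ω₂=-0.867
apply F[27]=-20.000 → step 28: x=0.236, v=-3.269, θ₁=-2.547, ω₁=-13.861, θ₂=-0.065, ω₂=-3.188
Max |angle| over trajectory = 2.547 rad; bound = 2.572 → within bound.

Answer: yes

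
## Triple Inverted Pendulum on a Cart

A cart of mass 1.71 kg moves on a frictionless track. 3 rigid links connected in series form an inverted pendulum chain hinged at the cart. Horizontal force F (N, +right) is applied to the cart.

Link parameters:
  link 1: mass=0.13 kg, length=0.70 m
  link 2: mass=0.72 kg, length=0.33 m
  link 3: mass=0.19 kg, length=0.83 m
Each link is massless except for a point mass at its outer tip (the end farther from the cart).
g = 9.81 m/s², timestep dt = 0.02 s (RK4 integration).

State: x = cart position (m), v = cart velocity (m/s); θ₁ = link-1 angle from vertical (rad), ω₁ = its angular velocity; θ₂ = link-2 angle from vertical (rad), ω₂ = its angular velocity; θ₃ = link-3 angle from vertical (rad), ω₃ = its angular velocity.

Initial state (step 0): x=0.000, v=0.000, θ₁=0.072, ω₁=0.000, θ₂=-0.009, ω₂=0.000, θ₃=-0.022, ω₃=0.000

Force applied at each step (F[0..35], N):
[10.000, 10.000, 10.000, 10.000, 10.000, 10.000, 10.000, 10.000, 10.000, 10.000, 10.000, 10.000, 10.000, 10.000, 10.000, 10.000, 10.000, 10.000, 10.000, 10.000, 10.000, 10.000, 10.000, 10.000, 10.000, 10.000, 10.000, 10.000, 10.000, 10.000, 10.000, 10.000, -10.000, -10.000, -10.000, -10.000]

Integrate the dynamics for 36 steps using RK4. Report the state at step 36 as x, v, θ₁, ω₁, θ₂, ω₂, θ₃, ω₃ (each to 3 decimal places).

apply F[0]=+10.000 → step 1: x=0.001, v=0.108, θ₁=0.072, ω₁=0.025, θ₂=-0.013, ω₂=-0.385, θ₃=-0.022, ω₃=-0.003
apply F[1]=+10.000 → step 2: x=0.004, v=0.217, θ₁=0.073, ω₁=0.062, θ₂=-0.025, ω₂=-0.802, θ₃=-0.022, ω₃=-0.005
apply F[2]=+10.000 → step 3: x=0.010, v=0.326, θ₁=0.075, ω₁=0.122, θ₂=-0.045, ω₂=-1.280, θ₃=-0.022, ω₃=-0.001
apply F[3]=+10.000 → step 4: x=0.017, v=0.435, θ₁=0.078, ω₁=0.210, θ₂=-0.076, ω₂=-1.837, θ₃=-0.022, ω₃=0.008
apply F[4]=+10.000 → step 5: x=0.027, v=0.545, θ₁=0.083, ω₁=0.321, θ₂=-0.119, ω₂=-2.464, θ₃=-0.022, ω₃=0.024
apply F[5]=+10.000 → step 6: x=0.039, v=0.656, θ₁=0.091, ω₁=0.431, θ₂=-0.175, ω₂=-3.118, θ₃=-0.021, ω₃=0.043
apply F[6]=+10.000 → step 7: x=0.053, v=0.768, θ₁=0.100, ω₁=0.508, θ₂=-0.244, ω₂=-3.738, θ₃=-0.020, ω₃=0.063
apply F[7]=+10.000 → step 8: x=0.070, v=0.881, θ₁=0.111, ω₁=0.529, θ₂=-0.324, ω₂=-4.278, θ₃=-0.019, ω₃=0.079
apply F[8]=+10.000 → step 9: x=0.089, v=0.995, θ₁=0.121, ω₁=0.484, θ₂=-0.414, ω₂=-4.731, θ₃=-0.017, ω₃=0.089
apply F[9]=+10.000 → step 10: x=0.110, v=1.110, θ₁=0.130, ω₁=0.376, θ₂=-0.513, ω₂=-5.115, θ₃=-0.015, ω₃=0.091
apply F[10]=+10.000 → step 11: x=0.133, v=1.225, θ₁=0.136, ω₁=0.210, θ₂=-0.619, ω₂=-5.454, θ₃=-0.013, ω₃=0.086
apply F[11]=+10.000 → step 12: x=0.159, v=1.341, θ₁=0.138, ω₁=-0.011, θ₂=-0.731, ω₂=-5.770, θ₃=-0.012, ω₃=0.074
apply F[12]=+10.000 → step 13: x=0.187, v=1.456, θ₁=0.135, ω₁=-0.287, θ₂=-0.849, ω₂=-6.080, θ₃=-0.010, ω₃=0.053
apply F[13]=+10.000 → step 14: x=0.217, v=1.572, θ₁=0.126, ω₁=-0.620, θ₂=-0.974, ω₂=-6.392, θ₃=-0.010, ω₃=0.025
apply F[14]=+10.000 → step 15: x=0.250, v=1.688, θ₁=0.110, ω₁=-1.015, θ₂=-1.105, ω₂=-6.710, θ₃=-0.010, ω₃=-0.013
apply F[15]=+10.000 → step 16: x=0.284, v=1.804, θ₁=0.085, ω₁=-1.475, θ₂=-1.243, ω₂=-7.035, θ₃=-0.010, ω₃=-0.060
apply F[16]=+10.000 → step 17: x=0.322, v=1.920, θ₁=0.050, ω₁=-2.004, θ₂=-1.386, ω₂=-7.356, θ₃=-0.012, ω₃=-0.117
apply F[17]=+10.000 → step 18: x=0.361, v=2.037, θ₁=0.004, ω₁=-2.602, θ₂=-1.537, ω₂=-7.654, θ₃=-0.015, ω₃=-0.184
apply F[18]=+10.000 → step 19: x=0.403, v=2.154, θ₁=-0.054, ω₁=-3.261, θ₂=-1.692, ω₂=-7.896, θ₃=-0.019, ω₃=-0.257
apply F[19]=+10.000 → step 20: x=0.447, v=2.271, θ₁=-0.126, ω₁=-3.963, θ₂=-1.852, ω₂=-8.030, θ₃=-0.025, ω₃=-0.334
apply F[20]=+10.000 → step 21: x=0.494, v=2.388, θ₁=-0.213, ω₁=-4.675, θ₂=-2.012, ω₂=-7.983, θ₃=-0.033, ω₃=-0.408
apply F[21]=+10.000 → step 22: x=0.543, v=2.503, θ₁=-0.313, ω₁=-5.351, θ₂=-2.169, ω₂=-7.671, θ₃=-0.042, ω₃=-0.470
apply F[22]=+10.000 → step 23: x=0.594, v=2.613, θ₁=-0.426, ω₁=-5.937, θ₂=-2.317, ω₂=-7.016, θ₃=-0.051, ω₃=-0.514
apply F[23]=+10.000 → step 24: x=0.647, v=2.717, θ₁=-0.550, ω₁=-6.391, θ₂=-2.447, ω₂=-5.976, θ₃=-0.062, ω₃=-0.536
apply F[24]=+10.000 → step 25: x=0.703, v=2.813, θ₁=-0.681, ω₁=-6.703, θ₂=-2.553, ω₂=-4.572, θ₃=-0.073, ω₃=-0.540
apply F[25]=+10.000 → step 26: x=0.760, v=2.900, θ₁=-0.817, ω₁=-6.909, θ₂=-2.628, ω₂=-2.876, θ₃=-0.083, ω₃=-0.533
apply F[26]=+10.000 → step 27: x=0.819, v=2.979, θ₁=-0.957, ω₁=-7.081, θ₂=-2.667, ω₂=-0.971, θ₃=-0.094, ω₃=-0.524
apply F[27]=+10.000 → step 28: x=0.879, v=3.051, θ₁=-1.101, ω₁=-7.318, θ₂=-2.666, ω₂=1.110, θ₃=-0.104, ω₃=-0.519
apply F[28]=+10.000 → step 29: x=0.941, v=3.113, θ₁=-1.251, ω₁=-7.752, θ₂=-2.621, ω₂=3.468, θ₃=-0.115, ω₃=-0.531
apply F[29]=+10.000 → step 30: x=1.003, v=3.151, θ₁=-1.414, ω₁=-8.629, θ₂=-2.523, ω₂=6.498, θ₃=-0.126, ω₃=-0.593
apply F[30]=+10.000 → step 31: x=1.066, v=3.101, θ₁=-1.603, ω₁=-10.686, θ₂=-2.348, ω₂=11.633, θ₃=-0.140, ω₃=-0.857
apply F[31]=+10.000 → step 32: x=1.124, v=2.287, θ₁=-1.869, ω₁=-16.517, θ₂=-2.005, ω₂=23.523, θ₃=-0.170, ω₃=-3.185
apply F[32]=-10.000 → step 33: x=1.151, v=0.652, θ₁=-2.176, ω₁=-12.386, θ₂=-1.615, ω₂=11.474, θ₃=-0.282, ω₃=-7.643
apply F[33]=-10.000 → step 34: x=1.161, v=0.319, θ₁=-2.399, ω₁=-10.316, θ₂=-1.461, ω₂=4.772, θ₃=-0.442, ω₃=-8.207
apply F[34]=-10.000 → step 35: x=1.165, v=0.116, θ₁=-2.597, ω₁=-9.539, θ₂=-1.410, ω₂=0.461, θ₃=-0.608, ω₃=-8.371
apply F[35]=-10.000 → step 36: x=1.166, v=-0.050, θ₁=-2.783, ω₁=-9.119, θ₂=-1.439, ω₂=-3.308, θ₃=-0.776, ω₃=-8.451

Answer: x=1.166, v=-0.050, θ₁=-2.783, ω₁=-9.119, θ₂=-1.439, ω₂=-3.308, θ₃=-0.776, ω₃=-8.451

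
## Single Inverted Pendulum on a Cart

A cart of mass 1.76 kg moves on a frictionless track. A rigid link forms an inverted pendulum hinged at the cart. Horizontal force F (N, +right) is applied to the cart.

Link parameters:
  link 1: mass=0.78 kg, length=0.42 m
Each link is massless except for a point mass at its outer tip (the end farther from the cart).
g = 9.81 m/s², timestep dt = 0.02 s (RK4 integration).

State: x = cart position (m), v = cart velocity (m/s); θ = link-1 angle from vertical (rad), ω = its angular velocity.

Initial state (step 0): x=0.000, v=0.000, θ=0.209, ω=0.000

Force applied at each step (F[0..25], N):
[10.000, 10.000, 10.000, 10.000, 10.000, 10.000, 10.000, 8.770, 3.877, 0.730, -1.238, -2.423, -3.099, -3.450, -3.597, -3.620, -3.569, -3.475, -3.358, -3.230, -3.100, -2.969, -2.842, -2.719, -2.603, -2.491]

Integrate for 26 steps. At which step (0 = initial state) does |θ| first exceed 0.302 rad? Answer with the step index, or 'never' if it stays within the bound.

apply F[0]=+10.000 → step 1: x=0.001, v=0.094, θ=0.208, ω=-0.123
apply F[1]=+10.000 → step 2: x=0.004, v=0.189, θ=0.204, ω=-0.247
apply F[2]=+10.000 → step 3: x=0.008, v=0.284, θ=0.198, ω=-0.376
apply F[3]=+10.000 → step 4: x=0.015, v=0.380, θ=0.189, ω=-0.510
apply F[4]=+10.000 → step 5: x=0.024, v=0.476, θ=0.177, ω=-0.651
apply F[5]=+10.000 → step 6: x=0.034, v=0.575, θ=0.163, ω=-0.802
apply F[6]=+10.000 → step 7: x=0.047, v=0.674, θ=0.145, ω=-0.965
apply F[7]=+8.770 → step 8: x=0.061, v=0.762, θ=0.125, ω=-1.110
apply F[8]=+3.877 → step 9: x=0.077, v=0.797, θ=0.102, ω=-1.139
apply F[9]=+0.730 → step 10: x=0.093, v=0.798, θ=0.080, ω=-1.098
apply F[10]=-1.238 → step 11: x=0.108, v=0.778, θ=0.059, ω=-1.019
apply F[11]=-2.423 → step 12: x=0.124, v=0.746, θ=0.039, ω=-0.922
apply F[12]=-3.099 → step 13: x=0.138, v=0.709, θ=0.022, ω=-0.817
apply F[13]=-3.450 → step 14: x=0.152, v=0.668, θ=0.007, ω=-0.715
apply F[14]=-3.597 → step 15: x=0.165, v=0.627, θ=-0.007, ω=-0.618
apply F[15]=-3.620 → step 16: x=0.177, v=0.587, θ=-0.018, ω=-0.528
apply F[16]=-3.569 → step 17: x=0.188, v=0.549, θ=-0.028, ω=-0.447
apply F[17]=-3.475 → step 18: x=0.199, v=0.512, θ=-0.036, ω=-0.375
apply F[18]=-3.358 → step 19: x=0.209, v=0.477, θ=-0.043, ω=-0.311
apply F[19]=-3.230 → step 20: x=0.218, v=0.445, θ=-0.049, ω=-0.255
apply F[20]=-3.100 → step 21: x=0.227, v=0.414, θ=-0.053, ω=-0.206
apply F[21]=-2.969 → step 22: x=0.235, v=0.385, θ=-0.057, ω=-0.163
apply F[22]=-2.842 → step 23: x=0.242, v=0.358, θ=-0.060, ω=-0.125
apply F[23]=-2.719 → step 24: x=0.249, v=0.332, θ=-0.062, ω=-0.093
apply F[24]=-2.603 → step 25: x=0.255, v=0.308, θ=-0.064, ω=-0.065
apply F[25]=-2.491 → step 26: x=0.261, v=0.286, θ=-0.065, ω=-0.041
max |θ| = 0.209 ≤ 0.302 over all 27 states.

Answer: never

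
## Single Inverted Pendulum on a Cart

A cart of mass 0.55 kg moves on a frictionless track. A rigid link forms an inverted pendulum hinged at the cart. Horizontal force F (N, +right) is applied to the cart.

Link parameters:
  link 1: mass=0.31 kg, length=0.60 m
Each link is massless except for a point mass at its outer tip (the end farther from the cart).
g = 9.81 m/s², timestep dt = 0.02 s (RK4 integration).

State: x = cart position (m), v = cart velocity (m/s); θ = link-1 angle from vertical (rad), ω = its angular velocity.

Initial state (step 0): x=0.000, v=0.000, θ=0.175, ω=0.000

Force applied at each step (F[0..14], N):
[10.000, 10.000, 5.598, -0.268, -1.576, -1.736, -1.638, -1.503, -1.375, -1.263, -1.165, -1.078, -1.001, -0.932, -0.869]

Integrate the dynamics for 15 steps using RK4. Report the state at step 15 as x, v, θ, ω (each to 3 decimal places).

Answer: x=0.163, v=0.305, θ=-0.023, ω=-0.206

Derivation:
apply F[0]=+10.000 → step 1: x=0.003, v=0.339, θ=0.170, ω=-0.501
apply F[1]=+10.000 → step 2: x=0.014, v=0.681, θ=0.155, ω=-1.009
apply F[2]=+5.598 → step 3: x=0.029, v=0.868, θ=0.132, ω=-1.270
apply F[3]=-0.268 → step 4: x=0.046, v=0.846, θ=0.108, ω=-1.196
apply F[4]=-1.576 → step 5: x=0.062, v=0.780, θ=0.085, ω=-1.054
apply F[5]=-1.736 → step 6: x=0.077, v=0.709, θ=0.065, ω=-0.912
apply F[6]=-1.638 → step 7: x=0.091, v=0.643, θ=0.048, ω=-0.784
apply F[7]=-1.503 → step 8: x=0.103, v=0.584, θ=0.034, ω=-0.673
apply F[8]=-1.375 → step 9: x=0.114, v=0.531, θ=0.021, ω=-0.576
apply F[9]=-1.263 → step 10: x=0.124, v=0.484, θ=0.011, ω=-0.491
apply F[10]=-1.165 → step 11: x=0.134, v=0.441, θ=0.002, ω=-0.417
apply F[11]=-1.078 → step 12: x=0.142, v=0.402, θ=-0.006, ω=-0.353
apply F[12]=-1.001 → step 13: x=0.150, v=0.366, θ=-0.013, ω=-0.297
apply F[13]=-0.932 → step 14: x=0.157, v=0.334, θ=-0.018, ω=-0.249
apply F[14]=-0.869 → step 15: x=0.163, v=0.305, θ=-0.023, ω=-0.206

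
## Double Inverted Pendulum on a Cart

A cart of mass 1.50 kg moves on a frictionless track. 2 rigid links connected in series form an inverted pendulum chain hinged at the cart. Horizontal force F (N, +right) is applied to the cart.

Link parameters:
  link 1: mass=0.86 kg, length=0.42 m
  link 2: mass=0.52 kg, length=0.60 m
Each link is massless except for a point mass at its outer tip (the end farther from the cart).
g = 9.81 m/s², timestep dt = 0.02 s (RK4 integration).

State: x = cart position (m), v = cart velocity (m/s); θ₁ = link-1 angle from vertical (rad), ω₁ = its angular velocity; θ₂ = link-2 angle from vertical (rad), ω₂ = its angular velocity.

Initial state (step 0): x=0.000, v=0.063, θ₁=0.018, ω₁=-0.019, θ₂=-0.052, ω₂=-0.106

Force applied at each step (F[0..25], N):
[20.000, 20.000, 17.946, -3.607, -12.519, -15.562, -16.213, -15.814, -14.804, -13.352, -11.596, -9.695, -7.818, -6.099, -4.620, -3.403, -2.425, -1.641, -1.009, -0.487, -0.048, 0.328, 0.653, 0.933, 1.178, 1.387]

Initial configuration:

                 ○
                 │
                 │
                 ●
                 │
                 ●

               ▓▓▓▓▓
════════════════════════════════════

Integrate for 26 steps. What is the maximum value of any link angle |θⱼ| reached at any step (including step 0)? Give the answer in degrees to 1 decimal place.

apply F[0]=+20.000 → step 1: x=0.004, v=0.327, θ₁=0.012, ω₁=-0.620, θ₂=-0.054, ω₂=-0.143
apply F[1]=+20.000 → step 2: x=0.013, v=0.593, θ₁=-0.007, ω₁=-1.236, θ₂=-0.058, ω₂=-0.173
apply F[2]=+17.946 → step 3: x=0.027, v=0.835, θ₁=-0.037, ω₁=-1.813, θ₂=-0.061, ω₂=-0.190
apply F[3]=-3.607 → step 4: x=0.044, v=0.796, θ₁=-0.073, ω₁=-1.744, θ₂=-0.065, ω₂=-0.194
apply F[4]=-12.519 → step 5: x=0.058, v=0.644, θ₁=-0.105, ω₁=-1.432, θ₂=-0.069, ω₂=-0.183
apply F[5]=-15.562 → step 6: x=0.069, v=0.459, θ₁=-0.129, ω₁=-1.062, θ₂=-0.072, ω₂=-0.157
apply F[6]=-16.213 → step 7: x=0.076, v=0.270, θ₁=-0.147, ω₁=-0.700, θ₂=-0.075, ω₂=-0.120
apply F[7]=-15.814 → step 8: x=0.080, v=0.090, θ₁=-0.158, ω₁=-0.371, θ₂=-0.077, ω₂=-0.076
apply F[8]=-14.804 → step 9: x=0.080, v=-0.076, θ₁=-0.162, ω₁=-0.083, θ₂=-0.078, ω₂=-0.027
apply F[9]=-13.352 → step 10: x=0.077, v=-0.222, θ₁=-0.161, ω₁=0.158, θ₂=-0.078, ω₂=0.021
apply F[10]=-11.596 → step 11: x=0.071, v=-0.345, θ₁=-0.156, ω₁=0.350, θ₂=-0.077, ω₂=0.067
apply F[11]=-9.695 → step 12: x=0.064, v=-0.446, θ₁=-0.148, ω₁=0.493, θ₂=-0.076, ω₂=0.109
apply F[12]=-7.818 → step 13: x=0.054, v=-0.523, θ₁=-0.137, ω₁=0.590, θ₂=-0.073, ω₂=0.146
apply F[13]=-6.099 → step 14: x=0.043, v=-0.581, θ₁=-0.125, ω₁=0.647, θ₂=-0.070, ω₂=0.178
apply F[14]=-4.620 → step 15: x=0.031, v=-0.621, θ₁=-0.112, ω₁=0.674, θ₂=-0.066, ω₂=0.204
apply F[15]=-3.403 → step 16: x=0.018, v=-0.648, θ₁=-0.098, ω₁=0.677, θ₂=-0.062, ω₂=0.225
apply F[16]=-2.425 → step 17: x=0.005, v=-0.664, θ₁=-0.085, ω₁=0.663, θ₂=-0.057, ω₂=0.242
apply F[17]=-1.641 → step 18: x=-0.008, v=-0.672, θ₁=-0.072, ω₁=0.639, θ₂=-0.052, ω₂=0.254
apply F[18]=-1.009 → step 19: x=-0.022, v=-0.674, θ₁=-0.059, ω₁=0.609, θ₂=-0.047, ω₂=0.262
apply F[19]=-0.487 → step 20: x=-0.035, v=-0.671, θ₁=-0.048, ω₁=0.574, θ₂=-0.042, ω₂=0.267
apply F[20]=-0.048 → step 21: x=-0.049, v=-0.664, θ₁=-0.036, ω₁=0.538, θ₂=-0.036, ω₂=0.268
apply F[21]=+0.328 → step 22: x=-0.062, v=-0.654, θ₁=-0.026, ω₁=0.500, θ₂=-0.031, ω₂=0.267
apply F[22]=+0.653 → step 23: x=-0.075, v=-0.642, θ₁=-0.016, ω₁=0.463, θ₂=-0.026, ω₂=0.264
apply F[23]=+0.933 → step 24: x=-0.087, v=-0.627, θ₁=-0.008, ω₁=0.425, θ₂=-0.020, ω₂=0.258
apply F[24]=+1.178 → step 25: x=-0.100, v=-0.611, θ₁=0.001, ω₁=0.389, θ₂=-0.015, ω₂=0.250
apply F[25]=+1.387 → step 26: x=-0.112, v=-0.593, θ₁=0.008, ω₁=0.354, θ₂=-0.010, ω₂=0.241
Max |angle| over trajectory = 0.162 rad = 9.3°.

Answer: 9.3°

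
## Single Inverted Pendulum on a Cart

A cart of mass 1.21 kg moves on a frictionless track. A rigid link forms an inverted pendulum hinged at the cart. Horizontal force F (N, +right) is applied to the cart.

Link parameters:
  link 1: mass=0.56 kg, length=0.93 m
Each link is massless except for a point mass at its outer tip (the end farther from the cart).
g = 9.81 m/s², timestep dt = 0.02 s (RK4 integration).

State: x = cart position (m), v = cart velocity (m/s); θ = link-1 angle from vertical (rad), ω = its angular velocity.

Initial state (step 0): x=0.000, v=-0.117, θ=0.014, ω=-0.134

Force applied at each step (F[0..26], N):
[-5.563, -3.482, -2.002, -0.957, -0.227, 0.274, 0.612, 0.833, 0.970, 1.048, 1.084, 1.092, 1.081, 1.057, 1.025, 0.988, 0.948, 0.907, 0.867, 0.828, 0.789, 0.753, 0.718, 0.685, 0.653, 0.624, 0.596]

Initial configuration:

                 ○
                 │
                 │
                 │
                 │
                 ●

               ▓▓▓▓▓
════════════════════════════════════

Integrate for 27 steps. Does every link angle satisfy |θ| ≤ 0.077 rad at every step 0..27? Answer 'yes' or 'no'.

apply F[0]=-5.563 → step 1: x=-0.003, v=-0.210, θ=0.012, ω=-0.031
apply F[1]=-3.482 → step 2: x=-0.008, v=-0.269, θ=0.012, ω=0.035
apply F[2]=-2.002 → step 3: x=-0.014, v=-0.303, θ=0.013, ω=0.074
apply F[3]=-0.957 → step 4: x=-0.020, v=-0.320, θ=0.015, ω=0.095
apply F[4]=-0.227 → step 5: x=-0.026, v=-0.325, θ=0.017, ω=0.104
apply F[5]=+0.274 → step 6: x=-0.033, v=-0.322, θ=0.019, ω=0.105
apply F[6]=+0.612 → step 7: x=-0.039, v=-0.314, θ=0.021, ω=0.101
apply F[7]=+0.833 → step 8: x=-0.045, v=-0.302, θ=0.023, ω=0.093
apply F[8]=+0.970 → step 9: x=-0.051, v=-0.289, θ=0.025, ω=0.083
apply F[9]=+1.048 → step 10: x=-0.057, v=-0.274, θ=0.027, ω=0.072
apply F[10]=+1.084 → step 11: x=-0.062, v=-0.258, θ=0.028, ω=0.061
apply F[11]=+1.092 → step 12: x=-0.067, v=-0.243, θ=0.029, ω=0.051
apply F[12]=+1.081 → step 13: x=-0.072, v=-0.228, θ=0.030, ω=0.041
apply F[13]=+1.057 → step 14: x=-0.076, v=-0.213, θ=0.031, ω=0.031
apply F[14]=+1.025 → step 15: x=-0.081, v=-0.199, θ=0.031, ω=0.023
apply F[15]=+0.988 → step 16: x=-0.084, v=-0.185, θ=0.032, ω=0.015
apply F[16]=+0.948 → step 17: x=-0.088, v=-0.172, θ=0.032, ω=0.008
apply F[17]=+0.907 → step 18: x=-0.091, v=-0.160, θ=0.032, ω=0.001
apply F[18]=+0.867 → step 19: x=-0.094, v=-0.149, θ=0.032, ω=-0.004
apply F[19]=+0.828 → step 20: x=-0.097, v=-0.138, θ=0.032, ω=-0.009
apply F[20]=+0.789 → step 21: x=-0.100, v=-0.128, θ=0.031, ω=-0.013
apply F[21]=+0.753 → step 22: x=-0.102, v=-0.118, θ=0.031, ω=-0.017
apply F[22]=+0.718 → step 23: x=-0.105, v=-0.109, θ=0.031, ω=-0.020
apply F[23]=+0.685 → step 24: x=-0.107, v=-0.101, θ=0.030, ω=-0.023
apply F[24]=+0.653 → step 25: x=-0.109, v=-0.093, θ=0.030, ω=-0.025
apply F[25]=+0.624 → step 26: x=-0.110, v=-0.085, θ=0.029, ω=-0.027
apply F[26]=+0.596 → step 27: x=-0.112, v=-0.078, θ=0.029, ω=-0.029
Max |angle| over trajectory = 0.032 rad; bound = 0.077 → within bound.

Answer: yes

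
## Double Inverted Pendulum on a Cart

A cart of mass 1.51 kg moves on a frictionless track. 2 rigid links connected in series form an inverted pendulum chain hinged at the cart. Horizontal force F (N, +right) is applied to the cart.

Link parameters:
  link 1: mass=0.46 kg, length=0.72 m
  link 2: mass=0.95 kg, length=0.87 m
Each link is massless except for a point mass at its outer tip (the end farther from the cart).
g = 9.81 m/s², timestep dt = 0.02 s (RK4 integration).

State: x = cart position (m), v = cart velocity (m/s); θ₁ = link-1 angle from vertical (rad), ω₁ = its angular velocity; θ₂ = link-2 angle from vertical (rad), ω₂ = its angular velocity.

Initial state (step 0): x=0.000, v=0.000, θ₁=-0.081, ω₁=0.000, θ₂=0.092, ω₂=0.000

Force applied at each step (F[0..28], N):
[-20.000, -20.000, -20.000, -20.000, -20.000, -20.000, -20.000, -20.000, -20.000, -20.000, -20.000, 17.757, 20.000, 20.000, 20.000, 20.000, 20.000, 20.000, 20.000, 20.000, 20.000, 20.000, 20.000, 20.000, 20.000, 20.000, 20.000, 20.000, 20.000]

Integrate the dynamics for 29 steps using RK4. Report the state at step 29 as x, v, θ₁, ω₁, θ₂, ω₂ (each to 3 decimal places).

apply F[0]=-20.000 → step 1: x=-0.002, v=-0.250, θ₁=-0.079, ω₁=0.225, θ₂=0.093, ω₂=0.123
apply F[1]=-20.000 → step 2: x=-0.010, v=-0.500, θ₁=-0.072, ω₁=0.456, θ₂=0.097, ω₂=0.243
apply F[2]=-20.000 → step 3: x=-0.023, v=-0.753, θ₁=-0.060, ω₁=0.697, θ₂=0.103, ω₂=0.357
apply F[3]=-20.000 → step 4: x=-0.040, v=-1.009, θ₁=-0.044, ω₁=0.953, θ₂=0.111, ω₂=0.462
apply F[4]=-20.000 → step 5: x=-0.063, v=-1.268, θ₁=-0.022, ω₁=1.230, θ₂=0.121, ω₂=0.555
apply F[5]=-20.000 → step 6: x=-0.091, v=-1.532, θ₁=0.005, ω₁=1.532, θ₂=0.133, ω₂=0.632
apply F[6]=-20.000 → step 7: x=-0.124, v=-1.799, θ₁=0.039, ω₁=1.863, θ₂=0.146, ω₂=0.690
apply F[7]=-20.000 → step 8: x=-0.163, v=-2.070, θ₁=0.080, ω₁=2.226, θ₂=0.161, ω₂=0.727
apply F[8]=-20.000 → step 9: x=-0.207, v=-2.342, θ₁=0.128, ω₁=2.616, θ₂=0.175, ω₂=0.744
apply F[9]=-20.000 → step 10: x=-0.257, v=-2.612, θ₁=0.185, ω₁=3.025, θ₂=0.190, ω₂=0.748
apply F[10]=-20.000 → step 11: x=-0.311, v=-2.872, θ₁=0.249, ω₁=3.435, θ₂=0.205, ω₂=0.750
apply F[11]=+17.757 → step 12: x=-0.367, v=-2.658, θ₁=0.316, ω₁=3.241, θ₂=0.220, ω₂=0.730
apply F[12]=+20.000 → step 13: x=-0.418, v=-2.428, θ₁=0.379, ω₁=3.071, θ₂=0.234, ω₂=0.683
apply F[13]=+20.000 → step 14: x=-0.464, v=-2.210, θ₁=0.439, ω₁=2.959, θ₂=0.247, ω₂=0.609
apply F[14]=+20.000 → step 15: x=-0.506, v=-2.000, θ₁=0.498, ω₁=2.899, θ₂=0.258, ω₂=0.511
apply F[15]=+20.000 → step 16: x=-0.544, v=-1.796, θ₁=0.556, ω₁=2.886, θ₂=0.268, ω₂=0.391
apply F[16]=+20.000 → step 17: x=-0.578, v=-1.597, θ₁=0.614, ω₁=2.911, θ₂=0.274, ω₂=0.253
apply F[17]=+20.000 → step 18: x=-0.608, v=-1.399, θ₁=0.672, ω₁=2.969, θ₂=0.278, ω₂=0.102
apply F[18]=+20.000 → step 19: x=-0.634, v=-1.200, θ₁=0.733, ω₁=3.052, θ₂=0.278, ω₂=-0.057
apply F[19]=+20.000 → step 20: x=-0.656, v=-0.998, θ₁=0.795, ω₁=3.154, θ₂=0.275, ω₂=-0.218
apply F[20]=+20.000 → step 21: x=-0.674, v=-0.792, θ₁=0.859, ω₁=3.270, θ₂=0.269, ω₂=-0.377
apply F[21]=+20.000 → step 22: x=-0.687, v=-0.581, θ₁=0.925, ω₁=3.396, θ₂=0.260, ω₂=-0.529
apply F[22]=+20.000 → step 23: x=-0.697, v=-0.363, θ₁=0.995, ω₁=3.529, θ₂=0.248, ω₂=-0.670
apply F[23]=+20.000 → step 24: x=-0.702, v=-0.138, θ₁=1.067, ω₁=3.668, θ₂=0.234, ω₂=-0.795
apply F[24]=+20.000 → step 25: x=-0.702, v=0.093, θ₁=1.141, ω₁=3.813, θ₂=0.217, ω₂=-0.903
apply F[25]=+20.000 → step 26: x=-0.698, v=0.332, θ₁=1.219, ω₁=3.967, θ₂=0.198, ω₂=-0.990
apply F[26]=+20.000 → step 27: x=-0.689, v=0.579, θ₁=1.300, ω₁=4.131, θ₂=0.177, ω₂=-1.054
apply F[27]=+20.000 → step 28: x=-0.675, v=0.834, θ₁=1.384, ω₁=4.310, θ₂=0.156, ω₂=-1.090
apply F[28]=+20.000 → step 29: x=-0.656, v=1.097, θ₁=1.473, ω₁=4.511, θ₂=0.134, ω₂=-1.095

Answer: x=-0.656, v=1.097, θ₁=1.473, ω₁=4.511, θ₂=0.134, ω₂=-1.095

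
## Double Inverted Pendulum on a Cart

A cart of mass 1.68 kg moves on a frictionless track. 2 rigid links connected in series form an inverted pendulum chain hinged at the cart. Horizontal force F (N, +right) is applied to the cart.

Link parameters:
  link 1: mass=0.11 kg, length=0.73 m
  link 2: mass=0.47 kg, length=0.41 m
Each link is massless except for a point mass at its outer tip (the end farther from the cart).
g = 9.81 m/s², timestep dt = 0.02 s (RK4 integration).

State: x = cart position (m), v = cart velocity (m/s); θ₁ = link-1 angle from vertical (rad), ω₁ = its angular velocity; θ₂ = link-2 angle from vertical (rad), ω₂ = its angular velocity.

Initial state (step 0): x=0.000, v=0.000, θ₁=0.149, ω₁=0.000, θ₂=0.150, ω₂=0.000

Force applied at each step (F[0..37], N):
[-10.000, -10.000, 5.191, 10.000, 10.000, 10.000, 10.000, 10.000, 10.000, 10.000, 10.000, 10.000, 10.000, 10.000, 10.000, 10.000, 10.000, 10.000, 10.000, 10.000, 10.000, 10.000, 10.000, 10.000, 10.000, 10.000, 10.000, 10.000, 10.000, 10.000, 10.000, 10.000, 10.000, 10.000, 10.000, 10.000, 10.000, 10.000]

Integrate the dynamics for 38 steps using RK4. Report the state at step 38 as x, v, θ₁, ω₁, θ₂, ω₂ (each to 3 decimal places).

Answer: x=1.192, v=3.612, θ₁=-0.966, ω₁=-7.557, θ₂=-3.004, ω₂=-1.888

Derivation:
apply F[0]=-10.000 → step 1: x=-0.001, v=-0.128, θ₁=0.151, ω₁=0.213, θ₂=0.150, ω₂=0.001
apply F[1]=-10.000 → step 2: x=-0.005, v=-0.256, θ₁=0.158, ω₁=0.432, θ₂=0.150, ω₂=-0.008
apply F[2]=+5.191 → step 3: x=-0.010, v=-0.206, θ₁=0.166, ω₁=0.421, θ₂=0.150, ω₂=-0.039
apply F[3]=+10.000 → step 4: x=-0.013, v=-0.099, θ₁=0.174, ω₁=0.348, θ₂=0.148, ω₂=-0.095
apply F[4]=+10.000 → step 5: x=-0.014, v=0.008, θ₁=0.180, ω₁=0.288, θ₂=0.146, ω₂=-0.176
apply F[5]=+10.000 → step 6: x=-0.012, v=0.114, θ₁=0.185, ω₁=0.243, θ₂=0.141, ω₂=-0.282
apply F[6]=+10.000 → step 7: x=-0.009, v=0.219, θ₁=0.190, ω₁=0.211, θ₂=0.134, ω₂=-0.416
apply F[7]=+10.000 → step 8: x=-0.004, v=0.325, θ₁=0.194, ω₁=0.196, θ₂=0.124, ω₂=-0.582
apply F[8]=+10.000 → step 9: x=0.004, v=0.430, θ₁=0.198, ω₁=0.200, θ₂=0.111, ω₂=-0.787
apply F[9]=+10.000 → step 10: x=0.013, v=0.535, θ₁=0.202, ω₁=0.224, θ₂=0.092, ω₂=-1.037
apply F[10]=+10.000 → step 11: x=0.025, v=0.641, θ₁=0.207, ω₁=0.272, θ₂=0.069, ω₂=-1.339
apply F[11]=+10.000 → step 12: x=0.039, v=0.747, θ₁=0.213, ω₁=0.343, θ₂=0.038, ω₂=-1.696
apply F[12]=+10.000 → step 13: x=0.055, v=0.854, θ₁=0.221, ω₁=0.433, θ₂=0.001, ω₂=-2.103
apply F[13]=+10.000 → step 14: x=0.073, v=0.962, θ₁=0.230, ω₁=0.531, θ₂=-0.046, ω₂=-2.546
apply F[14]=+10.000 → step 15: x=0.094, v=1.072, θ₁=0.242, ω₁=0.624, θ₂=-0.101, ω₂=-3.001
apply F[15]=+10.000 → step 16: x=0.116, v=1.183, θ₁=0.255, ω₁=0.693, θ₂=-0.166, ω₂=-3.442
apply F[16]=+10.000 → step 17: x=0.141, v=1.296, θ₁=0.270, ω₁=0.726, θ₂=-0.239, ω₂=-3.851
apply F[17]=+10.000 → step 18: x=0.168, v=1.410, θ₁=0.284, ω₁=0.715, θ₂=-0.320, ω₂=-4.223
apply F[18]=+10.000 → step 19: x=0.197, v=1.524, θ₁=0.298, ω₁=0.657, θ₂=-0.408, ω₂=-4.563
apply F[19]=+10.000 → step 20: x=0.229, v=1.640, θ₁=0.310, ω₁=0.552, θ₂=-0.502, ω₂=-4.881
apply F[20]=+10.000 → step 21: x=0.263, v=1.755, θ₁=0.320, ω₁=0.400, θ₂=-0.603, ω₂=-5.191
apply F[21]=+10.000 → step 22: x=0.299, v=1.871, θ₁=0.326, ω₁=0.198, θ₂=-0.710, ω₂=-5.504
apply F[22]=+10.000 → step 23: x=0.338, v=1.987, θ₁=0.327, ω₁=-0.057, θ₂=-0.823, ω₂=-5.831
apply F[23]=+10.000 → step 24: x=0.379, v=2.103, θ₁=0.323, ω₁=-0.372, θ₂=-0.943, ω₂=-6.180
apply F[24]=+10.000 → step 25: x=0.422, v=2.219, θ₁=0.312, ω₁=-0.755, θ₂=-1.070, ω₂=-6.559
apply F[25]=+10.000 → step 26: x=0.467, v=2.334, θ₁=0.292, ω₁=-1.214, θ₂=-1.206, ω₂=-6.971
apply F[26]=+10.000 → step 27: x=0.515, v=2.450, θ₁=0.263, ω₁=-1.760, θ₂=-1.349, ω₂=-7.418
apply F[27]=+10.000 → step 28: x=0.565, v=2.566, θ₁=0.221, ω₁=-2.401, θ₂=-1.503, ω₂=-7.892
apply F[28]=+10.000 → step 29: x=0.618, v=2.683, θ₁=0.166, ω₁=-3.140, θ₂=-1.665, ω₂=-8.370
apply F[29]=+10.000 → step 30: x=0.673, v=2.800, θ₁=0.095, ω₁=-3.965, θ₂=-1.837, ω₂=-8.814
apply F[30]=+10.000 → step 31: x=0.730, v=2.919, θ₁=0.007, ω₁=-4.849, θ₂=-2.017, ω₂=-9.151
apply F[31]=+10.000 → step 32: x=0.790, v=3.038, θ₁=-0.099, ω₁=-5.735, θ₂=-2.202, ω₂=-9.279
apply F[32]=+10.000 → step 33: x=0.851, v=3.156, θ₁=-0.222, ω₁=-6.539, θ₂=-2.386, ω₂=-9.074
apply F[33]=+10.000 → step 34: x=0.916, v=3.268, θ₁=-0.359, ω₁=-7.167, θ₂=-2.562, ω₂=-8.424
apply F[34]=+10.000 → step 35: x=0.982, v=3.371, θ₁=-0.507, ω₁=-7.555, θ₂=-2.720, ω₂=-7.287
apply F[35]=+10.000 → step 36: x=1.050, v=3.462, θ₁=-0.660, ω₁=-7.699, θ₂=-2.850, ω₂=-5.722
apply F[36]=+10.000 → step 37: x=1.121, v=3.540, θ₁=-0.814, ω₁=-7.664, θ₂=-2.947, ω₂=-3.870
apply F[37]=+10.000 → step 38: x=1.192, v=3.612, θ₁=-0.966, ω₁=-7.557, θ₂=-3.004, ω₂=-1.888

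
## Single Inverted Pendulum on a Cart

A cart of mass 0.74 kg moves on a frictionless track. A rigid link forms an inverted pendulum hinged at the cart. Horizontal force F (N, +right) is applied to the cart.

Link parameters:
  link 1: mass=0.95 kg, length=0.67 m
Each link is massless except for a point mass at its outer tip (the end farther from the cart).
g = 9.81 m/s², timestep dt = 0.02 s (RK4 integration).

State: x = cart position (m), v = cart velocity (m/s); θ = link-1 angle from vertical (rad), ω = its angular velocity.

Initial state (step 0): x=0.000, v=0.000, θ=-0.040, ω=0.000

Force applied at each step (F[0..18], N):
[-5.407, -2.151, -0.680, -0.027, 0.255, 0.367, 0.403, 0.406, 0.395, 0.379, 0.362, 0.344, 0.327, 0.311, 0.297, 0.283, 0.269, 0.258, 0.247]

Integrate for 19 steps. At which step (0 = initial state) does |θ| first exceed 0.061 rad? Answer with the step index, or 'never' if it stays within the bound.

apply F[0]=-5.407 → step 1: x=-0.001, v=-0.136, θ=-0.038, ω=0.191
apply F[1]=-2.151 → step 2: x=-0.005, v=-0.185, θ=-0.034, ω=0.254
apply F[2]=-0.680 → step 3: x=-0.008, v=-0.196, θ=-0.029, ω=0.261
apply F[3]=-0.027 → step 4: x=-0.012, v=-0.190, θ=-0.023, ω=0.244
apply F[4]=+0.255 → step 5: x=-0.016, v=-0.178, θ=-0.019, ω=0.220
apply F[5]=+0.367 → step 6: x=-0.019, v=-0.164, θ=-0.015, ω=0.194
apply F[6]=+0.403 → step 7: x=-0.022, v=-0.149, θ=-0.011, ω=0.169
apply F[7]=+0.406 → step 8: x=-0.025, v=-0.136, θ=-0.008, ω=0.147
apply F[8]=+0.395 → step 9: x=-0.028, v=-0.124, θ=-0.005, ω=0.126
apply F[9]=+0.379 → step 10: x=-0.030, v=-0.112, θ=-0.003, ω=0.108
apply F[10]=+0.362 → step 11: x=-0.032, v=-0.102, θ=-0.001, ω=0.092
apply F[11]=+0.344 → step 12: x=-0.034, v=-0.093, θ=0.001, ω=0.079
apply F[12]=+0.327 → step 13: x=-0.036, v=-0.085, θ=0.002, ω=0.067
apply F[13]=+0.311 → step 14: x=-0.038, v=-0.077, θ=0.004, ω=0.056
apply F[14]=+0.297 → step 15: x=-0.039, v=-0.070, θ=0.005, ω=0.047
apply F[15]=+0.283 → step 16: x=-0.041, v=-0.063, θ=0.005, ω=0.039
apply F[16]=+0.269 → step 17: x=-0.042, v=-0.058, θ=0.006, ω=0.032
apply F[17]=+0.258 → step 18: x=-0.043, v=-0.052, θ=0.007, ω=0.026
apply F[18]=+0.247 → step 19: x=-0.044, v=-0.047, θ=0.007, ω=0.020
max |θ| = 0.040 ≤ 0.061 over all 20 states.

Answer: never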